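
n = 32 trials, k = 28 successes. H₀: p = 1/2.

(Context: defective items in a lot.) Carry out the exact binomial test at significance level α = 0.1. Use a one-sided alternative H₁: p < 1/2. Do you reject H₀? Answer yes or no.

reject H₀: no

Exact binomial: n=32, k=28, p₀=1/2=0.5000
P(X≤28) from Σ C(n,i)·p₀^i·(1−p₀)^(n−i)
p-value (one-sided, H₁ less) = 1.00000
At α=0.1: p ≥ α → fail to reject H₀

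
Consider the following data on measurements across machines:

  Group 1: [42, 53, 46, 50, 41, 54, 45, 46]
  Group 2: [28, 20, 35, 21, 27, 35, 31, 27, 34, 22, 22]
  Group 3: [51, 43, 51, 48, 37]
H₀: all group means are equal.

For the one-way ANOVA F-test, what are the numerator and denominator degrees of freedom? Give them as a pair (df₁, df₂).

k = 3 groups, N = 24 total
df = (k−1, N−k) = (3−1, 24−3) = (2, 21)

degrees of freedom = [2, 21]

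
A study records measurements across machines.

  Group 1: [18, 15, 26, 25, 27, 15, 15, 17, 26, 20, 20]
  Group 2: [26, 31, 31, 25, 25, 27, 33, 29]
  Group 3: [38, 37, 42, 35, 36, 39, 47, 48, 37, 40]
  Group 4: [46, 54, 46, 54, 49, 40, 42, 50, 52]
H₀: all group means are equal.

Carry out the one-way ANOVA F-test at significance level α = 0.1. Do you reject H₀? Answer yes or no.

reject H₀: yes

Group means [20.36, 28.38, 39.90, 48.11], grand mean 33.763
SSB = Σnᵢ(x̄ᵢ−x̄)² = 4436.659; SSW = ΣΣ(x−x̄ᵢ)² = 680.209
MSB = 4436.659/3 = 1478.8864; MSW = 680.209/34 = 20.0062
F = MSB/MSW = 73.9216
df = (3, 34)
p-value (upper-tail) = 0.00000
At α=0.1: p < α → reject H₀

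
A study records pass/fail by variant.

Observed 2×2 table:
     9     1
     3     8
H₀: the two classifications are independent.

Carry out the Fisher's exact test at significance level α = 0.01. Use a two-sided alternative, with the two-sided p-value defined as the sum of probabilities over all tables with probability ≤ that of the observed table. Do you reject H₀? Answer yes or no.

Margins: r₁=10, r₂=11, c₁=12, c₂=9, n=21
p_obs = C(10,9)·C(11,3)/C(21,12); sum pmf over tables with pmf ≤ p_obs
p-value (two-sided) = 0.00752
At α=0.01: p < α → reject H₀

reject H₀: yes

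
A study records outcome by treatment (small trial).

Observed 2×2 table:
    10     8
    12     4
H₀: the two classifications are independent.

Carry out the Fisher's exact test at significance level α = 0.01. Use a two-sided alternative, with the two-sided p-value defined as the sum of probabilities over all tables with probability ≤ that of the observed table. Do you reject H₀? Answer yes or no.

Margins: r₁=18, r₂=16, c₁=22, c₂=12, n=34
p_obs = C(18,10)·C(16,12)/C(34,22); sum pmf over tables with pmf ≤ p_obs
p-value (two-sided) = 0.29665
At α=0.01: p ≥ α → fail to reject H₀

reject H₀: no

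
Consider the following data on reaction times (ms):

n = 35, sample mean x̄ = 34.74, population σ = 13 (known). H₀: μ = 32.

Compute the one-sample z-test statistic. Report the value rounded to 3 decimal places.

SE = σ/√n = 13/√35 = 2.1974
z = (x̄−μ₀)/SE = (34.74−32)/2.1974 = 1.2469

test statistic = 1.247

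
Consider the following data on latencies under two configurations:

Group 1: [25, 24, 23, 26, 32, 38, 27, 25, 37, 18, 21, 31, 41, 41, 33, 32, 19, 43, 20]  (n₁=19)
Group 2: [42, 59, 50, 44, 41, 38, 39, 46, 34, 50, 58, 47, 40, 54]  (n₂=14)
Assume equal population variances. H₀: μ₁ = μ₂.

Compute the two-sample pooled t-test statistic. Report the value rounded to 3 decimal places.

x̄₁=29.263, s₁=7.950, n₁=19
x̄₂=45.857, s₂=7.584, n₂=14
s_p² = [18·7.950² + 13·7.584²]/31 = 60.8193
SE = √(s_p²·(1/19+1/14)) = 2.7469
t = (29.263−45.857)/2.7469 = -6.0411
df = 31

test statistic = -6.041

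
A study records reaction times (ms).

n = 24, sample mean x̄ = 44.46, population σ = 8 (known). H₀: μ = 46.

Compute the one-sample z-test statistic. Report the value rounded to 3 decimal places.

SE = σ/√n = 8/√24 = 1.6330
z = (x̄−μ₀)/SE = (44.46−46)/1.6330 = -0.9431

test statistic = -0.943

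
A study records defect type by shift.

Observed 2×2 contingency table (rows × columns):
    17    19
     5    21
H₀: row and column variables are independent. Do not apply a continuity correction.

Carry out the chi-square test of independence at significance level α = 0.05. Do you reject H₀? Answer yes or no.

Row totals [36, 26], col totals [22, 40], n=62
χ² = (17−12.77)²/12.77 + (19−23.23)²/23.23 + (5−9.23)²/9.23 + (21−16.77)²/16.77 = 5.1670
df = 1
p-value (upper-tail) = 0.02302
At α=0.05: p < α → reject H₀

reject H₀: yes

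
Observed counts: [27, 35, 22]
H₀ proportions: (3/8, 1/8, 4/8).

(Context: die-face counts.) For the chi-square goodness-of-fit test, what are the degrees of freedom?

degrees of freedom = 2

df = k − 1 = 3 − 1 = 2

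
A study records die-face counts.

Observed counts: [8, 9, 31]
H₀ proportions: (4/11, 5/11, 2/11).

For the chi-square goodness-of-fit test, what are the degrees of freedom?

df = k − 1 = 3 − 1 = 2

degrees of freedom = 2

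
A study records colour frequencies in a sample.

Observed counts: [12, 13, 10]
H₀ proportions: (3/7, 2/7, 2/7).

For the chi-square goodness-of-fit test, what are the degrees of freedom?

df = k − 1 = 3 − 1 = 2

degrees of freedom = 2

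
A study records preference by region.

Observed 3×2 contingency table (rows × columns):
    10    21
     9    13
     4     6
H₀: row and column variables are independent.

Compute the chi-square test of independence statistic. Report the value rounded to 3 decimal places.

Row totals [31, 22, 10], col totals [23, 40], n=63
χ² = (10−11.32)²/11.32 + (21−19.68)²/19.68 + (9−8.03)²/8.03 + (13−13.97)²/13.97 + (4−3.65)²/3.65 + (6−6.35)²/6.35 = 0.4780
df = 2

test statistic = 0.478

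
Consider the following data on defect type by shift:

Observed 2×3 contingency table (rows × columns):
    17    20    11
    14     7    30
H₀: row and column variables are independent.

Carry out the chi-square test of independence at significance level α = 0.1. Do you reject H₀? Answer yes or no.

reject H₀: yes

Row totals [48, 51], col totals [31, 27, 41], n=99
χ² = (17−15.03)²/15.03 + (20−13.09)²/13.09 + (11−19.88)²/19.88 + (14−15.97)²/15.97 + (7−13.91)²/13.91 + (30−21.12)²/21.12 = 15.2776
df = 2
p-value (upper-tail) = 0.00048
At α=0.1: p < α → reject H₀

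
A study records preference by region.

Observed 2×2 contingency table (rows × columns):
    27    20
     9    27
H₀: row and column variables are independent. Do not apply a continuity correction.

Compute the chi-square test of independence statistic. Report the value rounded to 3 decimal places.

Row totals [47, 36], col totals [36, 47], n=83
χ² = (27−20.39)²/20.39 + (20−26.61)²/26.61 + (9−15.61)²/15.61 + (27−20.39)²/20.39 = 8.7382
df = 1

test statistic = 8.738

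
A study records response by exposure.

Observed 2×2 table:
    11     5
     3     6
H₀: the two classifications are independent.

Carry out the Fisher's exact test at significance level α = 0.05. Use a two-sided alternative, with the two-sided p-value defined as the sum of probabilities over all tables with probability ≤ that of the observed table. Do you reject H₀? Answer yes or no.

Margins: r₁=16, r₂=9, c₁=14, c₂=11, n=25
p_obs = C(16,11)·C(9,3)/C(25,14); sum pmf over tables with pmf ≤ p_obs
p-value (two-sided) = 0.11532
At α=0.05: p ≥ α → fail to reject H₀

reject H₀: no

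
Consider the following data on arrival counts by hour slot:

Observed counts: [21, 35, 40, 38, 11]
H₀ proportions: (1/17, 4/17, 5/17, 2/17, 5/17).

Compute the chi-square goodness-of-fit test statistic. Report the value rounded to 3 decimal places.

test statistic = 67.611

n = 145; E_i = n·p_i = [8.53, 34.12, 42.65, 17.06, 42.65]
χ² = (21−8.53)²/8.53 + (35−34.12)²/34.12 + (40−42.65)²/42.65 + (38−17.06)²/17.06 + (11−42.65)²/42.65 = 67.6114
df = 4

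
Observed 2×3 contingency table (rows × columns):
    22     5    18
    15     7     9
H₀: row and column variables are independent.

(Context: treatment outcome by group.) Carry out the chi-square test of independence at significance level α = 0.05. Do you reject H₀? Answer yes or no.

Row totals [45, 31], col totals [37, 12, 27], n=76
χ² = (22−21.91)²/21.91 + (5−7.11)²/7.11 + (18−15.99)²/15.99 + (15−15.09)²/15.09 + (7−4.89)²/4.89 + (9−11.01)²/11.01 = 2.1517
df = 2
p-value (upper-tail) = 0.34100
At α=0.05: p ≥ α → fail to reject H₀

reject H₀: no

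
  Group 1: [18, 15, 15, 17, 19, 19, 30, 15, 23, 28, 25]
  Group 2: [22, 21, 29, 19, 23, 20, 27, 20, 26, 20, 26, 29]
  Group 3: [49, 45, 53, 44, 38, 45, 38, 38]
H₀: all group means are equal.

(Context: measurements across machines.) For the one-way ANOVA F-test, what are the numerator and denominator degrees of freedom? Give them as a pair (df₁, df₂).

degrees of freedom = [2, 28]

k = 3 groups, N = 31 total
df = (k−1, N−k) = (3−1, 31−3) = (2, 28)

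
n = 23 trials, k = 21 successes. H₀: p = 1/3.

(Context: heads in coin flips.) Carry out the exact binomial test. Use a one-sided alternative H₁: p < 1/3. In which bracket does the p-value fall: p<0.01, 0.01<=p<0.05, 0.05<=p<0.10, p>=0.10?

p-value bracket: p>=0.10

Exact binomial: n=23, k=21, p₀=1/3=0.3333
P(X≤21) from Σ C(n,i)·p₀^i·(1−p₀)^(n−i)
p-value (one-sided, H₁ less) = 1.00000
→ bracket: p>=0.10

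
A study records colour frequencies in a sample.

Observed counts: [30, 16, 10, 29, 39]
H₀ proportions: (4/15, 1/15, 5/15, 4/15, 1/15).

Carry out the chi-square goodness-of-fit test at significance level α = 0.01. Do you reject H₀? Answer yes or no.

reject H₀: yes

n = 124; E_i = n·p_i = [33.07, 8.27, 41.33, 33.07, 8.27]
χ² = (30−33.07)²/33.07 + (16−8.27)²/8.27 + (10−41.33)²/41.33 + (29−33.07)²/33.07 + (39−8.27)²/8.27 = 146.0302
df = 4
p-value (upper-tail) = 0.00000
At α=0.01: p < α → reject H₀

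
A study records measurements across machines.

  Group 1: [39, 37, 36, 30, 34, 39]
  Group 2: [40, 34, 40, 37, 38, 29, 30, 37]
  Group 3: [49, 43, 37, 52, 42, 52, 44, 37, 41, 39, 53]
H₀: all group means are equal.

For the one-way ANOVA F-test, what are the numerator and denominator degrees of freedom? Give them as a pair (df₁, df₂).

degrees of freedom = [2, 22]

k = 3 groups, N = 25 total
df = (k−1, N−k) = (3−1, 25−3) = (2, 22)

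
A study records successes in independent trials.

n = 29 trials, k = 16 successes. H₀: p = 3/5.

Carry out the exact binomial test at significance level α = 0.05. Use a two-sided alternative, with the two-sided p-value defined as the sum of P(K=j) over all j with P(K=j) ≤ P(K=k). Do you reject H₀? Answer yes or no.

reject H₀: no

Exact binomial: n=29, k=16, p₀=3/5=0.6000
P(X=j) = C(n,j)·p₀^j·(1−p₀)^(n−j); p = Σ P(X=j) over j with P(X=j) ≤ P(X=16)
p-value (two-sided) = 0.70525
At α=0.05: p ≥ α → fail to reject H₀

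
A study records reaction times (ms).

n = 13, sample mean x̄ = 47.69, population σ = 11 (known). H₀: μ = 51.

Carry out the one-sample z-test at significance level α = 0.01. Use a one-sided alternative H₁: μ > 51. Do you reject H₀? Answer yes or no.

SE = σ/√n = 11/√13 = 3.0509
z = (x̄−μ₀)/SE = (47.69−51)/3.0509 = -1.0849
p-value (one-sided, H₁ greater) = 0.86103
At α=0.01: p ≥ α → fail to reject H₀

reject H₀: no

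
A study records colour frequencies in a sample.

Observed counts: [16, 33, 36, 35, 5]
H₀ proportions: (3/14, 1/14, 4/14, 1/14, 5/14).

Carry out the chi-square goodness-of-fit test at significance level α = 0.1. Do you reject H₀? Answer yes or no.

n = 125; E_i = n·p_i = [26.79, 8.93, 35.71, 8.93, 44.64]
χ² = (16−26.79)²/26.79 + (33−8.93)²/8.93 + (36−35.71)²/35.71 + (35−8.93)²/8.93 + (5−44.64)²/44.64 = 180.5733
df = 4
p-value (upper-tail) = 0.00000
At α=0.1: p < α → reject H₀

reject H₀: yes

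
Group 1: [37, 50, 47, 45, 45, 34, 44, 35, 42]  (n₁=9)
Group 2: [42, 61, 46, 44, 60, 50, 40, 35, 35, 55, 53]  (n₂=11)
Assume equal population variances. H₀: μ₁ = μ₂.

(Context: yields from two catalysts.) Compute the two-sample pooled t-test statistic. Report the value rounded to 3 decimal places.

x̄₁=42.111, s₁=5.578, n₁=9
x̄₂=47.364, s₂=9.190, n₂=11
s_p² = [8·5.578² + 10·9.190²]/18 = 60.7464
SE = √(s_p²·(1/9+1/11)) = 3.5031
t = (42.111−47.364)/3.5031 = -1.4994
df = 18

test statistic = -1.499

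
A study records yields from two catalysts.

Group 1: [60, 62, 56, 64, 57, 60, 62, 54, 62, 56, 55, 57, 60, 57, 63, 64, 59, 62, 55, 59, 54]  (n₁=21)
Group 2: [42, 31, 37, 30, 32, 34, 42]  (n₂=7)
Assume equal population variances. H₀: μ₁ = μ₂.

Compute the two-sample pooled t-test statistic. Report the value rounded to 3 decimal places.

x̄₁=58.952, s₁=3.294, n₁=21
x̄₂=35.429, s₂=5.028, n₂=7
s_p² = [20·3.294² + 6·5.028²]/26 = 14.1795
SE = √(s_p²·(1/21+1/7)) = 1.6434
t = (58.952−35.429)/1.6434 = 14.3139
df = 26

test statistic = 14.314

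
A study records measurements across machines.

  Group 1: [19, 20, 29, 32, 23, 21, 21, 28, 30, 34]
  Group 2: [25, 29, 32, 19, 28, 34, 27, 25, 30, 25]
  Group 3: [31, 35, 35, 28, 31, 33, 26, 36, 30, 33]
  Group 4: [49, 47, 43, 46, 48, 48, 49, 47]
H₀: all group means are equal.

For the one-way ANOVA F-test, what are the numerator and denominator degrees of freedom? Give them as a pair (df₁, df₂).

degrees of freedom = [3, 34]

k = 4 groups, N = 38 total
df = (k−1, N−k) = (4−1, 38−4) = (3, 34)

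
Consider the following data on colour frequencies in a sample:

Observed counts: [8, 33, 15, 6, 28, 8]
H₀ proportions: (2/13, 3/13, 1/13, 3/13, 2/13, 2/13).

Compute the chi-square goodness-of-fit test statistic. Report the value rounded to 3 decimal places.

n = 98; E_i = n·p_i = [15.08, 22.62, 7.54, 22.62, 15.08, 15.08]
χ² = (8−15.08)²/15.08 + (33−22.62)²/22.62 + (15−7.54)²/7.54 + (6−22.62)²/22.62 + (28−15.08)²/15.08 + (8−15.08)²/15.08 = 42.0816
df = 5

test statistic = 42.082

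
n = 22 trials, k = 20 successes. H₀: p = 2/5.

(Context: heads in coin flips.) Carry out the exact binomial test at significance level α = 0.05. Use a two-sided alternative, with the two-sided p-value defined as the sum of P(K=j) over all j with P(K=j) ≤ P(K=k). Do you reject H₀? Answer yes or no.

reject H₀: yes

Exact binomial: n=22, k=20, p₀=2/5=0.4000
P(X=j) = C(n,j)·p₀^j·(1−p₀)^(n−j); p = Σ P(X=j) over j with P(X=j) ≤ P(X=20)
p-value (two-sided) = 0.00000
At α=0.05: p < α → reject H₀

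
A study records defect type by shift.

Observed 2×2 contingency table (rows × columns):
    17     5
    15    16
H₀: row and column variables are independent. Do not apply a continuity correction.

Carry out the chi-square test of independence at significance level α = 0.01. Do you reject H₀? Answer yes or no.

Row totals [22, 31], col totals [32, 21], n=53
χ² = (17−13.28)²/13.28 + (5−8.72)²/8.72 + (15−18.72)²/18.72 + (16−12.28)²/12.28 = 4.4880
df = 1
p-value (upper-tail) = 0.03413
At α=0.01: p ≥ α → fail to reject H₀

reject H₀: no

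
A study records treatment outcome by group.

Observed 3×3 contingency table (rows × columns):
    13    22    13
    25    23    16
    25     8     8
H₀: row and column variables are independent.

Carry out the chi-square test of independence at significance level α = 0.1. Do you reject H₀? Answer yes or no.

reject H₀: yes

Row totals [48, 64, 41], col totals [63, 53, 37], n=153
χ² = (13−19.76)²/19.76 + (22−16.63)²/16.63 + (13−11.61)²/11.61 + (25−26.35)²/26.35 + (23−22.17)²/22.17 + (16−15.48)²/15.48 + (25−16.88)²/16.88 + (8−14.20)²/14.20 + (8−9.92)²/9.92 = 11.3184
df = 4
p-value (upper-tail) = 0.02321
At α=0.1: p < α → reject H₀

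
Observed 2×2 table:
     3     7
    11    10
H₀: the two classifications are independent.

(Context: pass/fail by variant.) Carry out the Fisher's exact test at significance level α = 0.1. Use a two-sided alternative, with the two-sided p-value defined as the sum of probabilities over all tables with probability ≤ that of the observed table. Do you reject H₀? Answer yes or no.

Margins: r₁=10, r₂=21, c₁=14, c₂=17, n=31
p_obs = C(10,3)·C(21,11)/C(31,14); sum pmf over tables with pmf ≤ p_obs
p-value (two-sided) = 0.28022
At α=0.1: p ≥ α → fail to reject H₀

reject H₀: no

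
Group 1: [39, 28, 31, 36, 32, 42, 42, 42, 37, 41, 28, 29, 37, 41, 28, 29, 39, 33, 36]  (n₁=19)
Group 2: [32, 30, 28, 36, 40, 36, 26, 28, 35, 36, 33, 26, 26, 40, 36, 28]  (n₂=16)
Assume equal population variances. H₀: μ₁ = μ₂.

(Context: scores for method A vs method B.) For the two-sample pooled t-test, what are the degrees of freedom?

df = n₁ + n₂ − 2 = 19 + 16 − 2 = 33

degrees of freedom = 33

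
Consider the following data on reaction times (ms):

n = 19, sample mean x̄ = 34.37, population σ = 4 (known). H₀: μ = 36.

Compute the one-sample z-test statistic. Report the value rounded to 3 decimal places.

SE = σ/√n = 4/√19 = 0.9177
z = (x̄−μ₀)/SE = (34.37−36)/0.9177 = -1.7763

test statistic = -1.776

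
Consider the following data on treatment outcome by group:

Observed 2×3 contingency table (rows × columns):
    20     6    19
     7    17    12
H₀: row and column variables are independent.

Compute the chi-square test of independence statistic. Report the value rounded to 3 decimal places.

Row totals [45, 36], col totals [27, 23, 31], n=81
χ² = (20−15.00)²/15.00 + (6−12.78)²/12.78 + (19−17.22)²/17.22 + (7−12.00)²/12.00 + (17−10.22)²/10.22 + (12−13.78)²/13.78 = 12.2520
df = 2

test statistic = 12.252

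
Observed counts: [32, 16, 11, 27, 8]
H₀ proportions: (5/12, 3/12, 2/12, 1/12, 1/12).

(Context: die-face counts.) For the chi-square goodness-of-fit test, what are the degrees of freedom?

degrees of freedom = 4

df = k − 1 = 5 − 1 = 4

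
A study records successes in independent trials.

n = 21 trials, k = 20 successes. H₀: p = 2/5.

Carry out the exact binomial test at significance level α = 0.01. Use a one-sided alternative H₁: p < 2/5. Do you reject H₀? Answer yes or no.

Exact binomial: n=21, k=20, p₀=2/5=0.4000
P(X≤20) from Σ C(n,i)·p₀^i·(1−p₀)^(n−i)
p-value (one-sided, H₁ less) = 1.00000
At α=0.01: p ≥ α → fail to reject H₀

reject H₀: no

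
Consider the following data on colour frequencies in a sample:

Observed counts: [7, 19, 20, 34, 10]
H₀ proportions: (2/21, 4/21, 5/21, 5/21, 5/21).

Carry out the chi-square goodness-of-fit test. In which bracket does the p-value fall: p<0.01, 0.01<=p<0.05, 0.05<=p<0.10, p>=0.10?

n = 90; E_i = n·p_i = [8.57, 17.14, 21.43, 21.43, 21.43]
χ² = (7−8.57)²/8.57 + (19−17.14)²/17.14 + (20−21.43)²/21.43 + (34−21.43)²/21.43 + (10−21.43)²/21.43 = 14.0550
df = 4
p-value (upper-tail) = 0.00712
→ bracket: p<0.01

p-value bracket: p<0.01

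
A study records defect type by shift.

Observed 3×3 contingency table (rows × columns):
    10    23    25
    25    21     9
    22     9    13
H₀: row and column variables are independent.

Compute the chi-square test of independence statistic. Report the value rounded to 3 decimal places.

test statistic = 19.316

Row totals [58, 55, 44], col totals [57, 53, 47], n=157
χ² = (10−21.06)²/21.06 + (23−19.58)²/19.58 + (25−17.36)²/17.36 + (25−19.97)²/19.97 + (21−18.57)²/18.57 + (9−16.46)²/16.46 + (22−15.97)²/15.97 + (9−14.85)²/14.85 + (13−13.17)²/13.17 = 19.3159
df = 4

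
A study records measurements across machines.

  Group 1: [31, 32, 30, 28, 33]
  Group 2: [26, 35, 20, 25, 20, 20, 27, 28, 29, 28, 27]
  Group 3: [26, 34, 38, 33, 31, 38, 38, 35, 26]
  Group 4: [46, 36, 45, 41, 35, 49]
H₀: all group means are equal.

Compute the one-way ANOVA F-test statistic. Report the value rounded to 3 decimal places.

test statistic = 16.377

Group means [30.80, 25.91, 33.22, 42.00], grand mean 31.935
SSB = Σnᵢ(x̄ᵢ−x̄)² = 1028.606; SSW = ΣΣ(x−x̄ᵢ)² = 565.265
MSB = 1028.606/3 = 342.8688; MSW = 565.265/27 = 20.9357
F = MSB/MSW = 16.3772
df = (3, 27)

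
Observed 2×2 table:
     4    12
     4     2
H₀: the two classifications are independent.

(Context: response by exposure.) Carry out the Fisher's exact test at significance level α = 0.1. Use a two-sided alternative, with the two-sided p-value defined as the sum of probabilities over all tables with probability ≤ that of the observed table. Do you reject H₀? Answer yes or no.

Margins: r₁=16, r₂=6, c₁=8, c₂=14, n=22
p_obs = C(16,4)·C(6,4)/C(22,8); sum pmf over tables with pmf ≤ p_obs
p-value (two-sided) = 0.13650
At α=0.1: p ≥ α → fail to reject H₀

reject H₀: no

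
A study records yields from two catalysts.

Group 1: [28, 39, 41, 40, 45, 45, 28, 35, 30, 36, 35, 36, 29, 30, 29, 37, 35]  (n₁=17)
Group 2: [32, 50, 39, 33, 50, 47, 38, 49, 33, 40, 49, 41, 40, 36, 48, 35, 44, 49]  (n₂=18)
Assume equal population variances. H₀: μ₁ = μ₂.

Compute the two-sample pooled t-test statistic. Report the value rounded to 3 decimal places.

x̄₁=35.176, s₁=5.604, n₁=17
x̄₂=41.833, s₂=6.510, n₂=18
s_p² = [16·5.604² + 17·6.510²]/33 = 37.0597
SE = √(s_p²·(1/17+1/18)) = 2.0588
t = (35.176−41.833)/2.0588 = -3.2333
df = 33

test statistic = -3.233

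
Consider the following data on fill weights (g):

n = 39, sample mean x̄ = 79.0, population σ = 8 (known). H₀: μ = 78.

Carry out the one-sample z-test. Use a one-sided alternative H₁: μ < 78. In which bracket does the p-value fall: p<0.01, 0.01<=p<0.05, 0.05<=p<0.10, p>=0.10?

SE = σ/√n = 8/√39 = 1.2810
z = (x̄−μ₀)/SE = (79.0−78)/1.2810 = 0.7806
p-value (one-sided, H₁ less) = 0.78249
→ bracket: p>=0.10

p-value bracket: p>=0.10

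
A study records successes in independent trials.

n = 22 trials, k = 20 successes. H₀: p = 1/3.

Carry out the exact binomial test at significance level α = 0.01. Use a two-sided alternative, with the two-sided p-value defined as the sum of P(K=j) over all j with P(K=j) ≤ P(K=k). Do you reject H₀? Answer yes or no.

reject H₀: yes

Exact binomial: n=22, k=20, p₀=1/3=0.3333
P(X=j) = C(n,j)·p₀^j·(1−p₀)^(n−j); p = Σ P(X=j) over j with P(X=j) ≤ P(X=20)
p-value (two-sided) = 0.00000
At α=0.01: p < α → reject H₀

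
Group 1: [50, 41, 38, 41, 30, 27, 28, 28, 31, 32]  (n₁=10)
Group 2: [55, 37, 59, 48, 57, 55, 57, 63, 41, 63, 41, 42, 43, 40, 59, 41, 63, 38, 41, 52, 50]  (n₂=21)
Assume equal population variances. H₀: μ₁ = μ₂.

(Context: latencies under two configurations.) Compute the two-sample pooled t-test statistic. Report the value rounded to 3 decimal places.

x̄₁=34.600, s₁=7.575, n₁=10
x̄₂=49.762, s₂=9.148, n₂=21
s_p² = [9·7.575² + 20·9.148²]/29 = 75.5245
SE = √(s_p²·(1/10+1/21)) = 3.3390
t = (34.600−49.762)/3.3390 = -4.5409
df = 29

test statistic = -4.541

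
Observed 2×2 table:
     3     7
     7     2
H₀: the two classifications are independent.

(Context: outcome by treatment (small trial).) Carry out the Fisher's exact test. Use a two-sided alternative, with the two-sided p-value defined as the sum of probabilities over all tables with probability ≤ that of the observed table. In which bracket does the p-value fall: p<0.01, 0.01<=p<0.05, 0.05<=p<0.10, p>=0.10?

Margins: r₁=10, r₂=9, c₁=10, c₂=9, n=19
p_obs = C(10,3)·C(9,7)/C(19,10); sum pmf over tables with pmf ≤ p_obs
p-value (two-sided) = 0.06978
→ bracket: 0.05<=p<0.10

p-value bracket: 0.05<=p<0.10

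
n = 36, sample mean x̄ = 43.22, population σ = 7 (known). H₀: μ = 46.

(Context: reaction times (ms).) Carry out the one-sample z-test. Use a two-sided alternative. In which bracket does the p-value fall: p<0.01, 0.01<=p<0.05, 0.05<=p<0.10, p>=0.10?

SE = σ/√n = 7/√36 = 1.1667
z = (x̄−μ₀)/SE = (43.22−46)/1.1667 = -2.3829
p-value (two-sided) = 0.01718
→ bracket: 0.01<=p<0.05

p-value bracket: 0.01<=p<0.05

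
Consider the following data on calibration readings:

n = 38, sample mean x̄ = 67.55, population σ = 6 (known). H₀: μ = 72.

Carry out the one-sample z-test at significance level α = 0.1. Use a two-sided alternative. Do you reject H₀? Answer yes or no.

SE = σ/√n = 6/√38 = 0.9733
z = (x̄−μ₀)/SE = (67.55−72)/0.9733 = -4.5719
p-value (two-sided) = 0.00000
At α=0.1: p < α → reject H₀

reject H₀: yes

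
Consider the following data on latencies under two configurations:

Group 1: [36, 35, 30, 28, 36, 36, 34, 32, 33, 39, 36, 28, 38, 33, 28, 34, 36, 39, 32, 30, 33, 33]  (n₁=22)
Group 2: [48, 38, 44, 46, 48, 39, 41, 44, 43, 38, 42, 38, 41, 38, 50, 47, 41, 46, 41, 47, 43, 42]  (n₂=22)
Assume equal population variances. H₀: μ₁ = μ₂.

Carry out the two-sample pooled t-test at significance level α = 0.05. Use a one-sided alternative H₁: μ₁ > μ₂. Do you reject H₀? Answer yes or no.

reject H₀: no

x̄₁=33.591, s₁=3.347, n₁=22
x̄₂=42.955, s₂=3.684, n₂=22
s_p² = [21·3.347² + 21·3.684²]/42 = 12.3874
SE = √(s_p²·(1/22+1/22)) = 1.0612
t = (33.591−42.955)/1.0612 = -8.8237
df = 42
p-value (one-sided, H₁ greater) = 1.00000
At α=0.05: p ≥ α → fail to reject H₀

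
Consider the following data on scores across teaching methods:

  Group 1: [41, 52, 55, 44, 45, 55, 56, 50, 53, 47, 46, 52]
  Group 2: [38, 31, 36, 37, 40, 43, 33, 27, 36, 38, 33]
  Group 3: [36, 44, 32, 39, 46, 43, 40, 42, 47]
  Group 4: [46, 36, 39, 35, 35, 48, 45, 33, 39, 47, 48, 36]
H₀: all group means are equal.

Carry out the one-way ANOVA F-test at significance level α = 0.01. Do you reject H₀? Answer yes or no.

reject H₀: yes

Group means [49.67, 35.64, 41.00, 40.58], grand mean 41.909
SSB = Σnᵢ(x̄ᵢ−x̄)² = 1183.508; SSW = ΣΣ(x−x̄ᵢ)² = 1018.129
MSB = 1183.508/3 = 394.5025; MSW = 1018.129/40 = 25.4532
F = MSB/MSW = 15.4991
df = (3, 40)
p-value (upper-tail) = 0.00000
At α=0.01: p < α → reject H₀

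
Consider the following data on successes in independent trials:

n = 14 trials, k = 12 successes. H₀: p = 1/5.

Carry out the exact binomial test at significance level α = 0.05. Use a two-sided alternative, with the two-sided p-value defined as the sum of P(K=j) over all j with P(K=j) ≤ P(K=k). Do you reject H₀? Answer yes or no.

Exact binomial: n=14, k=12, p₀=1/5=0.2000
P(X=j) = C(n,j)·p₀^j·(1−p₀)^(n−j); p = Σ P(X=j) over j with P(X=j) ≤ P(X=12)
p-value (two-sided) = 0.00000
At α=0.05: p < α → reject H₀

reject H₀: yes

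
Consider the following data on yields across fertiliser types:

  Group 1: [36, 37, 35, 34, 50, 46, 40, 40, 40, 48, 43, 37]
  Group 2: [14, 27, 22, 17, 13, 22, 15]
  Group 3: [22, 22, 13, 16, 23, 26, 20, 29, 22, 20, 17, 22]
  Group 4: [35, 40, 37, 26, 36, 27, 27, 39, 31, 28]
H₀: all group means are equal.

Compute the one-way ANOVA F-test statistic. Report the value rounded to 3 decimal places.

Group means [40.50, 18.57, 21.00, 32.60], grand mean 29.122
SSB = Σnᵢ(x̄ᵢ−x̄)² = 3245.276; SSW = ΣΣ(x−x̄ᵢ)² = 929.114
MSB = 3245.276/3 = 1081.7587; MSW = 929.114/37 = 25.1112
F = MSB/MSW = 43.0787
df = (3, 37)

test statistic = 43.079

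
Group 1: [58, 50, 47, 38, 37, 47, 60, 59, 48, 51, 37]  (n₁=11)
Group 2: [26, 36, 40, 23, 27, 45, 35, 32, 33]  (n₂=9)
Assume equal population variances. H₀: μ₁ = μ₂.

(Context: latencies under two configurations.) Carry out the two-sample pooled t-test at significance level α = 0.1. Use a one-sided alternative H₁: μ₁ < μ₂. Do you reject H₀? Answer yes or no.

x̄₁=48.364, s₁=8.488, n₁=11
x̄₂=33.000, s₂=7.000, n₂=9
s_p² = [10·8.488² + 8·7.000²]/18 = 61.8081
SE = √(s_p²·(1/11+1/9)) = 3.5336
t = (48.364−33.000)/3.5336 = 4.3478
df = 18
p-value (one-sided, H₁ less) = 0.99981
At α=0.1: p ≥ α → fail to reject H₀

reject H₀: no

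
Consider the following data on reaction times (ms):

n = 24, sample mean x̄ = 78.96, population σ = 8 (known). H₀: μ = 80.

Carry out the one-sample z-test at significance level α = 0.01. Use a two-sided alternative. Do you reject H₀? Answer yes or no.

reject H₀: no

SE = σ/√n = 8/√24 = 1.6330
z = (x̄−μ₀)/SE = (78.96−80)/1.6330 = -0.6369
p-value (two-sided) = 0.52421
At α=0.01: p ≥ α → fail to reject H₀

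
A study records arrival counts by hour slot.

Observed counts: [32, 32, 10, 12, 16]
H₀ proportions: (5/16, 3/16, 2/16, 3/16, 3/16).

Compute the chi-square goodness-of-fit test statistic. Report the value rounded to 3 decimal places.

test statistic = 12.426

n = 102; E_i = n·p_i = [31.88, 19.12, 12.75, 19.12, 19.12]
χ² = (32−31.88)²/31.88 + (32−19.12)²/19.12 + (10−12.75)²/12.75 + (12−19.12)²/19.12 + (16−19.12)²/19.12 = 12.4261
df = 4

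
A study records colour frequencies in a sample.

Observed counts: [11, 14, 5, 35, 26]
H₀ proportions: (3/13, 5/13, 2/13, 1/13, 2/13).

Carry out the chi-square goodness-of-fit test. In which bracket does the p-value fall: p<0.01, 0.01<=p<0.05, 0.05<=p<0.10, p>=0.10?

n = 91; E_i = n·p_i = [21.00, 35.00, 14.00, 7.00, 14.00]
χ² = (11−21.00)²/21.00 + (14−35.00)²/35.00 + (5−14.00)²/14.00 + (35−7.00)²/7.00 + (26−14.00)²/14.00 = 145.4333
df = 4
p-value (upper-tail) = 0.00000
→ bracket: p<0.01

p-value bracket: p<0.01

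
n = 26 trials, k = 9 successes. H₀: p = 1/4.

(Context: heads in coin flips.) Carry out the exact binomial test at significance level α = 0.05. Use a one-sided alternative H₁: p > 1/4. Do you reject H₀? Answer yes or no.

Exact binomial: n=26, k=9, p₀=1/4=0.2500
P(X≥9) from Σ C(n,i)·p₀^i·(1−p₀)^(n−i)
p-value (one-sided, H₁ greater) = 0.18045
At α=0.05: p ≥ α → fail to reject H₀

reject H₀: no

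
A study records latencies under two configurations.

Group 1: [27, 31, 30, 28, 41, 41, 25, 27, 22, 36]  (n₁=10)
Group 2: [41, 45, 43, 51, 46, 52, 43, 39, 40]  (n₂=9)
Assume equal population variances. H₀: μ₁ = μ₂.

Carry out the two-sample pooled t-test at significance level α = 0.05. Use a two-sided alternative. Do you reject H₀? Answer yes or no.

reject H₀: yes

x̄₁=30.800, s₁=6.529, n₁=10
x̄₂=44.444, s₂=4.586, n₂=9
s_p² = [9·6.529² + 8·4.586²]/17 = 32.4601
SE = √(s_p²·(1/10+1/9)) = 2.6178
t = (30.800−44.444)/2.6178 = -5.2122
df = 17
p-value (two-sided) = 0.00007
At α=0.05: p < α → reject H₀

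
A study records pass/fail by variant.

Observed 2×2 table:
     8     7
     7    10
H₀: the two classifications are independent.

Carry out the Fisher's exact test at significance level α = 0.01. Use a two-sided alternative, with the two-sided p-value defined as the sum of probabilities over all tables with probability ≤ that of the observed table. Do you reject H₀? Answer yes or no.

Margins: r₁=15, r₂=17, c₁=15, c₂=17, n=32
p_obs = C(15,8)·C(17,7)/C(32,15); sum pmf over tables with pmf ≤ p_obs
p-value (two-sided) = 0.72348
At α=0.01: p ≥ α → fail to reject H₀

reject H₀: no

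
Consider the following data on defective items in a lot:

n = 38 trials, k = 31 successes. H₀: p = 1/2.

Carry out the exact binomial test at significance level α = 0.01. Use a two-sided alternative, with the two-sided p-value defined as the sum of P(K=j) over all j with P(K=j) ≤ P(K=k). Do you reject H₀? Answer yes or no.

Exact binomial: n=38, k=31, p₀=1/2=0.5000
P(X=j) = C(n,j)·p₀^j·(1−p₀)^(n−j); p = Σ P(X=j) over j with P(X=j) ≤ P(X=31)
p-value (two-sided) = 0.00012
At α=0.01: p < α → reject H₀

reject H₀: yes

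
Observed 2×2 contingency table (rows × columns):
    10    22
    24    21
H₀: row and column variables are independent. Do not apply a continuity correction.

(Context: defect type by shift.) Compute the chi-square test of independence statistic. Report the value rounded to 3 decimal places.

Row totals [32, 45], col totals [34, 43], n=77
χ² = (10−14.13)²/14.13 + (22−17.87)²/17.87 + (24−19.87)²/19.87 + (21−25.13)²/25.13 = 3.6986
df = 1

test statistic = 3.699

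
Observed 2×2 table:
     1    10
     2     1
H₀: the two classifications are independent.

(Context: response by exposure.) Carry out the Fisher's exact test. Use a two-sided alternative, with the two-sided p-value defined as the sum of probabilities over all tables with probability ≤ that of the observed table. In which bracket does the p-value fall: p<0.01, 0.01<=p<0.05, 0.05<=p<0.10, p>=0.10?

Margins: r₁=11, r₂=3, c₁=3, c₂=11, n=14
p_obs = C(11,1)·C(3,2)/C(14,3); sum pmf over tables with pmf ≤ p_obs
p-value (two-sided) = 0.09341
→ bracket: 0.05<=p<0.10

p-value bracket: 0.05<=p<0.10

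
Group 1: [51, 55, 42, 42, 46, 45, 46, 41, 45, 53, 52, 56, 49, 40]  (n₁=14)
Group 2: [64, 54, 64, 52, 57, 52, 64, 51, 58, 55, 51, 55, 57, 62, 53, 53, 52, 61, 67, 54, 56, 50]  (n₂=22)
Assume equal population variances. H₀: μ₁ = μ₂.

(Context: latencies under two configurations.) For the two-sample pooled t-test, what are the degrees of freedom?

degrees of freedom = 34

df = n₁ + n₂ − 2 = 14 + 22 − 2 = 34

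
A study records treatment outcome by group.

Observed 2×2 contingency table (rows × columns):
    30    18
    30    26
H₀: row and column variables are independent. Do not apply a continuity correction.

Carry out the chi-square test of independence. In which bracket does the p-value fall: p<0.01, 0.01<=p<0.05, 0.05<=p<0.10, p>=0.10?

Row totals [48, 56], col totals [60, 44], n=104
χ² = (30−27.69)²/27.69 + (18−20.31)²/20.31 + (30−32.31)²/32.31 + (26−23.69)²/23.69 = 0.8442
df = 1
p-value (upper-tail) = 0.35821
→ bracket: p>=0.10

p-value bracket: p>=0.10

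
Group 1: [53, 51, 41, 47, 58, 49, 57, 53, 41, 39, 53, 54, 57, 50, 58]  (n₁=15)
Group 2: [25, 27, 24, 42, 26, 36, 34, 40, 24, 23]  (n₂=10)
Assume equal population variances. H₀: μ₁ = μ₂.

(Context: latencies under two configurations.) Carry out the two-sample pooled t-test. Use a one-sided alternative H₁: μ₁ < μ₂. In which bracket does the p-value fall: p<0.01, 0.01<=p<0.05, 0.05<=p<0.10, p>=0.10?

p-value bracket: p>=0.10

x̄₁=50.733, s₁=6.296, n₁=15
x̄₂=30.100, s₂=7.203, n₂=10
s_p² = [14·6.296² + 9·7.203²]/23 = 44.4275
SE = √(s_p²·(1/15+1/10)) = 2.7211
t = (50.733−30.100)/2.7211 = 7.5826
df = 23
p-value (one-sided, H₁ less) = 1.00000
→ bracket: p>=0.10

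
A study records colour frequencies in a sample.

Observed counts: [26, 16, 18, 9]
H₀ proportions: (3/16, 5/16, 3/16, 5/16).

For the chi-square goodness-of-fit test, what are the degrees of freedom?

degrees of freedom = 3

df = k − 1 = 4 − 1 = 3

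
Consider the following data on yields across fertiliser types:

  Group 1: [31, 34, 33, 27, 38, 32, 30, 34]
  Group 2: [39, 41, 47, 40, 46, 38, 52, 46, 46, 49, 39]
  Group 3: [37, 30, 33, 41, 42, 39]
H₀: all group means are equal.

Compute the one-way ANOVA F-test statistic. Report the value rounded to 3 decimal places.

Group means [32.38, 43.91, 37.00], grand mean 38.560
SSB = Σnᵢ(x̄ᵢ−x̄)² = 635.376; SSW = ΣΣ(x−x̄ᵢ)² = 404.784
MSB = 635.376/2 = 317.6880; MSW = 404.784/22 = 18.3993
F = MSB/MSW = 17.2663
df = (2, 22)

test statistic = 17.266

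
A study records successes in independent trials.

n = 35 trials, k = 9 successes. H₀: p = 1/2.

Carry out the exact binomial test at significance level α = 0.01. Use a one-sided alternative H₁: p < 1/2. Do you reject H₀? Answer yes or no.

Exact binomial: n=35, k=9, p₀=1/2=0.5000
P(X≤9) from Σ C(n,i)·p₀^i·(1−p₀)^(n−i)
p-value (one-sided, H₁ less) = 0.00299
At α=0.01: p < α → reject H₀

reject H₀: yes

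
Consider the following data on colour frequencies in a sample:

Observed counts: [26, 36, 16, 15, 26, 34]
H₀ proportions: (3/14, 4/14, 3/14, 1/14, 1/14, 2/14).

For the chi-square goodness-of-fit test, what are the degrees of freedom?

df = k − 1 = 6 − 1 = 5

degrees of freedom = 5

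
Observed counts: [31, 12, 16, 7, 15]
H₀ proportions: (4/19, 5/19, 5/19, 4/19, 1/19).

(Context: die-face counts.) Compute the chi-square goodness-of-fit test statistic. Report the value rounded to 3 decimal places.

n = 81; E_i = n·p_i = [17.05, 21.32, 21.32, 17.05, 4.26]
χ² = (31−17.05)²/17.05 + (12−21.32)²/21.32 + (16−21.32)²/21.32 + (7−17.05)²/17.05 + (15−4.26)²/4.26 = 49.7716
df = 4

test statistic = 49.772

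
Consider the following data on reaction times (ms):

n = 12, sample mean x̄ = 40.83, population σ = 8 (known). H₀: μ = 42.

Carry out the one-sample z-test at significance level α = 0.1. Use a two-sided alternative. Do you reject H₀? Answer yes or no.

SE = σ/√n = 8/√12 = 2.3094
z = (x̄−μ₀)/SE = (40.83−42)/2.3094 = -0.5066
p-value (two-sided) = 0.61242
At α=0.1: p ≥ α → fail to reject H₀

reject H₀: no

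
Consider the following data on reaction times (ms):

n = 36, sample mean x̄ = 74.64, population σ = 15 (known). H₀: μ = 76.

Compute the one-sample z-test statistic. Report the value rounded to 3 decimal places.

test statistic = -0.544

SE = σ/√n = 15/√36 = 2.5000
z = (x̄−μ₀)/SE = (74.64−76)/2.5000 = -0.5440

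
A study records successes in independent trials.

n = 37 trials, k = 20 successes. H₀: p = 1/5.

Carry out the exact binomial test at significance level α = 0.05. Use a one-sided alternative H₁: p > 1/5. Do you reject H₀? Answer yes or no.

Exact binomial: n=37, k=20, p₀=1/5=0.2000
P(X≥20) from Σ C(n,i)·p₀^i·(1−p₀)^(n−i)
p-value (one-sided, H₁ greater) = 0.00000
At α=0.05: p < α → reject H₀

reject H₀: yes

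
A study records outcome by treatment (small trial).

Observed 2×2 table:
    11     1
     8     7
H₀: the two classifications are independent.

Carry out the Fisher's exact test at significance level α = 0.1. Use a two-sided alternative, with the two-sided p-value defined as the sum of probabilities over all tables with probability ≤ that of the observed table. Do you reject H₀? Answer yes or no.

reject H₀: yes

Margins: r₁=12, r₂=15, c₁=19, c₂=8, n=27
p_obs = C(12,11)·C(15,8)/C(27,19); sum pmf over tables with pmf ≤ p_obs
p-value (two-sided) = 0.04326
At α=0.1: p < α → reject H₀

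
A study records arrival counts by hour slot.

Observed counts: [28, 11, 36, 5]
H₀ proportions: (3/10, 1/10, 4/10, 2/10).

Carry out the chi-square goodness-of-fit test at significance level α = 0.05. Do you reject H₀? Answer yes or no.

n = 80; E_i = n·p_i = [24.00, 8.00, 32.00, 16.00]
χ² = (28−24.00)²/24.00 + (11−8.00)²/8.00 + (36−32.00)²/32.00 + (5−16.00)²/16.00 = 9.8542
df = 3
p-value (upper-tail) = 0.01985
At α=0.05: p < α → reject H₀

reject H₀: yes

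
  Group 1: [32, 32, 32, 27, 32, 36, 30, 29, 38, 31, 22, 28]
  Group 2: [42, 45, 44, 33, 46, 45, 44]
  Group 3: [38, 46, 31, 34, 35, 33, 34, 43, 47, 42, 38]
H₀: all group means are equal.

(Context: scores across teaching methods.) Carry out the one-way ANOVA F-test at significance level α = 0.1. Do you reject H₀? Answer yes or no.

Group means [30.75, 42.71, 38.27], grand mean 36.300
SSB = Σnᵢ(x̄ᵢ−x̄)² = 700.440; SSW = ΣΣ(x−x̄ᵢ)² = 607.860
MSB = 700.440/2 = 350.2198; MSW = 607.860/27 = 22.5133
F = MSB/MSW = 15.5561
df = (2, 27)
p-value (upper-tail) = 0.00003
At α=0.1: p < α → reject H₀

reject H₀: yes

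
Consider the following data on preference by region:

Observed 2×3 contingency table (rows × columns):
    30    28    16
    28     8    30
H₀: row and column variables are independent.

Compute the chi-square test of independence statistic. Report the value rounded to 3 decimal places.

test statistic = 15.033

Row totals [74, 66], col totals [58, 36, 46], n=140
χ² = (30−30.66)²/30.66 + (28−19.03)²/19.03 + (16−24.31)²/24.31 + (28−27.34)²/27.34 + (8−16.97)²/16.97 + (30−21.69)²/21.69 = 15.0329
df = 2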